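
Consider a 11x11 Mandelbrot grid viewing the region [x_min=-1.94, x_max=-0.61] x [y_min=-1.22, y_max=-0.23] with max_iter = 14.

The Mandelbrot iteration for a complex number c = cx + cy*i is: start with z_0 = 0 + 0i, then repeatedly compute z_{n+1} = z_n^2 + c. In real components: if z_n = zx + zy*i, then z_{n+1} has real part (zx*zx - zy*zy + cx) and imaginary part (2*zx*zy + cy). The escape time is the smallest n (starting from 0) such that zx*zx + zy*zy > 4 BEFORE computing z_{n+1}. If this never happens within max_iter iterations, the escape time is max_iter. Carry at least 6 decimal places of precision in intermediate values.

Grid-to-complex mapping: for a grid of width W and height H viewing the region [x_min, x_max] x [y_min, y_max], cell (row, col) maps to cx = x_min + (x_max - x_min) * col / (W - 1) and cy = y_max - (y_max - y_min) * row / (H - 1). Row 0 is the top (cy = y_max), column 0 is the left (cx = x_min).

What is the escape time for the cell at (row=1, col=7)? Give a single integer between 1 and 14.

Answer: 14

Derivation:
z_0 = 0 + 0i, c = -1.0090 + -0.3290i
Iter 1: z = -1.0090 + -0.3290i, |z|^2 = 1.1263
Iter 2: z = -0.0992 + 0.3349i, |z|^2 = 0.1220
Iter 3: z = -1.1113 + -0.3954i, |z|^2 = 1.3914
Iter 4: z = 0.0697 + 0.5499i, |z|^2 = 0.3072
Iter 5: z = -1.3065 + -0.2523i, |z|^2 = 1.7707
Iter 6: z = 0.6343 + 0.3303i, |z|^2 = 0.5115
Iter 7: z = -0.7157 + 0.0901i, |z|^2 = 0.5204
Iter 8: z = -0.5048 + -0.4580i, |z|^2 = 0.4646
Iter 9: z = -0.9639 + 0.1334i, |z|^2 = 0.9468
Iter 10: z = -0.0978 + -0.5862i, |z|^2 = 0.3531
Iter 11: z = -1.3430 + -0.2144i, |z|^2 = 1.8497
Iter 12: z = 0.7487 + 0.2469i, |z|^2 = 0.6215
Iter 13: z = -0.5094 + 0.0407i, |z|^2 = 0.2611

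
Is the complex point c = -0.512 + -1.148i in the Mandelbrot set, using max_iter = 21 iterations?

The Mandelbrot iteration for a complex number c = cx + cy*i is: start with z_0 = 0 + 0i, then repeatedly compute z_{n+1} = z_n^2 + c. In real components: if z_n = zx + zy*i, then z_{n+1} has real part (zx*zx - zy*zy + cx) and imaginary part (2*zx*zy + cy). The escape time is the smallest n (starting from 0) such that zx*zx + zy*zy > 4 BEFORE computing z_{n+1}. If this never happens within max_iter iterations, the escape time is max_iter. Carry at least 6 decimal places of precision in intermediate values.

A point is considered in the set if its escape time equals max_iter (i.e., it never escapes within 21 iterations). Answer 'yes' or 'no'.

z_0 = 0 + 0i, c = -0.5120 + -1.1480i
Iter 1: z = -0.5120 + -1.1480i, |z|^2 = 1.5800
Iter 2: z = -1.5678 + 0.0276i, |z|^2 = 2.4586
Iter 3: z = 1.9451 + -1.2344i, |z|^2 = 5.3072
Escaped at iteration 3

Answer: no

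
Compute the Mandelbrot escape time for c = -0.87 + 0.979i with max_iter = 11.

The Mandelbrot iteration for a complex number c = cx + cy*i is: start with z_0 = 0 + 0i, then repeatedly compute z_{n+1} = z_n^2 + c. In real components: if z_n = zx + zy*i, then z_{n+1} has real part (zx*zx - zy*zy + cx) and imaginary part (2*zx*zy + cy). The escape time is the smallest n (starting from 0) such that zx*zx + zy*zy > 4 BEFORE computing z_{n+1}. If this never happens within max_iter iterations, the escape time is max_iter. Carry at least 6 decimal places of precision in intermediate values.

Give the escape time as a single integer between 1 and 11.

Answer: 3

Derivation:
z_0 = 0 + 0i, c = -0.8700 + 0.9790i
Iter 1: z = -0.8700 + 0.9790i, |z|^2 = 1.7153
Iter 2: z = -1.0715 + -0.7245i, |z|^2 = 1.6730
Iter 3: z = -0.2466 + 2.5316i, |z|^2 = 6.4697
Escaped at iteration 3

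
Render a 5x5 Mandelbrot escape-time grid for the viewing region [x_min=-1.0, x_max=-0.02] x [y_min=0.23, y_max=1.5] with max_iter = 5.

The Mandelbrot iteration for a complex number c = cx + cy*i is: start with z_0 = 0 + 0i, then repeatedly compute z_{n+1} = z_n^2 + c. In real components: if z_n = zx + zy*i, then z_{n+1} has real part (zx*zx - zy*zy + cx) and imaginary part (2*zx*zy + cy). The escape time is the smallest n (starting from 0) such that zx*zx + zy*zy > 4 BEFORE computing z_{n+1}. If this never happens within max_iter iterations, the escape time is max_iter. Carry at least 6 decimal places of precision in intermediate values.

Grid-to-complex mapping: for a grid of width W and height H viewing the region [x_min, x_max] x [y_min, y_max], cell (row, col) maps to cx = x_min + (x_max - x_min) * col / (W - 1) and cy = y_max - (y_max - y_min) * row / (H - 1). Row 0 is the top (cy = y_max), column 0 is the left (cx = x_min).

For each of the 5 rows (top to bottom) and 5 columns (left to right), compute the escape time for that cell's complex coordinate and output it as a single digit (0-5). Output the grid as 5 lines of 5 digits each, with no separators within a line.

Answer: 22222
33333
34455
55555
55555

Derivation:
(row=0, col=0): c = -1.0000 + 1.5000i → escape time 2
(row=0, col=1): c = -0.7550 + 1.5000i → escape time 2
(row=0, col=2): c = -0.5100 + 1.5000i → escape time 2
(row=0, col=3): c = -0.2650 + 1.5000i → escape time 2
(row=0, col=4): c = -0.0200 + 1.5000i → escape time 2
(row=1, col=0): c = -1.0000 + 1.1825i → escape time 3
(row=1, col=1): c = -0.7550 + 1.1825i → escape time 3
(row=1, col=2): c = -0.5100 + 1.1825i → escape time 3
(row=1, col=3): c = -0.2650 + 1.1825i → escape time 3
(row=1, col=4): c = -0.0200 + 1.1825i → escape time 3
(row=2, col=0): c = -1.0000 + 0.8650i → escape time 3
(row=2, col=1): c = -0.7550 + 0.8650i → escape time 4
(row=2, col=2): c = -0.5100 + 0.8650i → escape time 4
(row=2, col=3): c = -0.2650 + 0.8650i → escape time 5
(row=2, col=4): c = -0.0200 + 0.8650i → escape time 5
(row=3, col=0): c = -1.0000 + 0.5475i → escape time 5
(row=3, col=1): c = -0.7550 + 0.5475i → escape time 5
(row=3, col=2): c = -0.5100 + 0.5475i → escape time 5
(row=3, col=3): c = -0.2650 + 0.5475i → escape time 5
(row=3, col=4): c = -0.0200 + 0.5475i → escape time 5
(row=4, col=0): c = -1.0000 + 0.2300i → escape time 5
(row=4, col=1): c = -0.7550 + 0.2300i → escape time 5
(row=4, col=2): c = -0.5100 + 0.2300i → escape time 5
(row=4, col=3): c = -0.2650 + 0.2300i → escape time 5
(row=4, col=4): c = -0.0200 + 0.2300i → escape time 5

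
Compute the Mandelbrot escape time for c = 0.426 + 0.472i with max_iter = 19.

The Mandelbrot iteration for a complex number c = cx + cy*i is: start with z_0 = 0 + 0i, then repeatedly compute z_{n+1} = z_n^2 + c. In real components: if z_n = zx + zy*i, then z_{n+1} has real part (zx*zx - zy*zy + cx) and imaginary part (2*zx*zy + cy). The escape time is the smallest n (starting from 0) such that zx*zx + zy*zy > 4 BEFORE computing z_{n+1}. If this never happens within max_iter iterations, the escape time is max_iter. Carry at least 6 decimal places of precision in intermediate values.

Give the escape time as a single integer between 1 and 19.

Answer: 6

Derivation:
z_0 = 0 + 0i, c = 0.4260 + 0.4720i
Iter 1: z = 0.4260 + 0.4720i, |z|^2 = 0.4043
Iter 2: z = 0.3847 + 0.8741i, |z|^2 = 0.9121
Iter 3: z = -0.1901 + 1.1446i, |z|^2 = 1.3462
Iter 4: z = -0.8478 + 0.0368i, |z|^2 = 0.7202
Iter 5: z = 1.1435 + 0.4097i, |z|^2 = 1.4754
Iter 6: z = 1.5657 + 1.4089i, |z|^2 = 4.4367
Escaped at iteration 6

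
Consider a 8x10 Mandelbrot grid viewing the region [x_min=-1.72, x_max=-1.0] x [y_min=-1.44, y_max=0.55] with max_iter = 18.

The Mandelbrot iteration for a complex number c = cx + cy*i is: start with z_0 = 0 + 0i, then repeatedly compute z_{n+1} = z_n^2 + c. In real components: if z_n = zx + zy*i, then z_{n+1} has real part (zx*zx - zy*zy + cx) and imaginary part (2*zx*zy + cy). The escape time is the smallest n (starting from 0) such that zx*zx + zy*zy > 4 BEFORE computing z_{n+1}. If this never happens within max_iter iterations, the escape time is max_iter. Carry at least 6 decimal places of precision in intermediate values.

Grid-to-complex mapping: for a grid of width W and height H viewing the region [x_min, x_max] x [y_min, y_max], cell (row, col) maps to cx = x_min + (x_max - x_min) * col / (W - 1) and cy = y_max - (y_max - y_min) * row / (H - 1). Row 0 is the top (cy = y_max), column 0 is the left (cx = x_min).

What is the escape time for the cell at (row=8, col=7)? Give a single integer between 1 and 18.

Answer: 3

Derivation:
z_0 = 0 + 0i, c = -1.0000 + -1.2189i
Iter 1: z = -1.0000 + -1.2189i, |z|^2 = 2.4857
Iter 2: z = -1.4857 + 1.2189i, |z|^2 = 3.6930
Iter 3: z = -0.2784 + -4.8407i, |z|^2 = 23.5096
Escaped at iteration 3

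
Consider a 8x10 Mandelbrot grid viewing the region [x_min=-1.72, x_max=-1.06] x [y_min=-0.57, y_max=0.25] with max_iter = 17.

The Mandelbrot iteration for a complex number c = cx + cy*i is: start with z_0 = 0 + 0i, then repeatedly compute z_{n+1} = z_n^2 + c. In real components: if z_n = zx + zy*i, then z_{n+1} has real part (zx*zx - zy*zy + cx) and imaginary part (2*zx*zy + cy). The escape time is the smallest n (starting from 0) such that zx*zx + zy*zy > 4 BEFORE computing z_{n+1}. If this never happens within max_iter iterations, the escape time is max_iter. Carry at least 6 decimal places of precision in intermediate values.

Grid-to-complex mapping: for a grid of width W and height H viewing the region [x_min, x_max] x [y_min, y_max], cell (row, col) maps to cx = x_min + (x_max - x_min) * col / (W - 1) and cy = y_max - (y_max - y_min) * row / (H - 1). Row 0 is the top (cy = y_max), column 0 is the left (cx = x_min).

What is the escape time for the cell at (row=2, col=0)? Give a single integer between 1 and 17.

z_0 = 0 + 0i, c = -1.7200 + 0.0678i
Iter 1: z = -1.7200 + 0.0678i, |z|^2 = 2.9630
Iter 2: z = 1.2338 + -0.1654i, |z|^2 = 1.5496
Iter 3: z = -0.2251 + -0.3403i, |z|^2 = 0.1665
Iter 4: z = -1.7852 + 0.2210i, |z|^2 = 3.2356
Iter 5: z = 1.4179 + -0.7211i, |z|^2 = 2.5306
Iter 6: z = -0.2295 + -1.9773i, |z|^2 = 3.9624
Iter 7: z = -5.5771 + 0.9752i, |z|^2 = 32.0548
Escaped at iteration 7

Answer: 7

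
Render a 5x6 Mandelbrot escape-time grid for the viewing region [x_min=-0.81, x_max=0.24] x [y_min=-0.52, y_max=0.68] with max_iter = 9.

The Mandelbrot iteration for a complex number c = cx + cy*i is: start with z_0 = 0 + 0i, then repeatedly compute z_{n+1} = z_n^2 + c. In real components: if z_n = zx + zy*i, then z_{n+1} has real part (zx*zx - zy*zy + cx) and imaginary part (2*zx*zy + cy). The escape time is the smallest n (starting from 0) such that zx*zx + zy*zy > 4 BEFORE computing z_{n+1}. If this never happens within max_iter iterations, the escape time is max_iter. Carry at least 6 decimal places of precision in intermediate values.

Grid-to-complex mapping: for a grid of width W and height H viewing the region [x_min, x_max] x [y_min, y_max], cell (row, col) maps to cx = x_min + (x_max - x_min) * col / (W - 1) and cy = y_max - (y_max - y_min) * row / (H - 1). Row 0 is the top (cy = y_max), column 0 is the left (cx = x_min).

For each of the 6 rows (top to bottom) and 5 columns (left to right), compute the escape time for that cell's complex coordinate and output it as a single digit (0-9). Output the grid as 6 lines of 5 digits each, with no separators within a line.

(row=0, col=0): c = -0.8100 + 0.6800i → escape time 4
(row=0, col=1): c = -0.5475 + 0.6800i → escape time 9
(row=0, col=2): c = -0.2850 + 0.6800i → escape time 9
(row=0, col=3): c = -0.0225 + 0.6800i → escape time 9
(row=0, col=4): c = 0.2400 + 0.6800i → escape time 7
(row=1, col=0): c = -0.8100 + 0.4400i → escape time 7
(row=1, col=1): c = -0.5475 + 0.4400i → escape time 9
(row=1, col=2): c = -0.2850 + 0.4400i → escape time 9
(row=1, col=3): c = -0.0225 + 0.4400i → escape time 9
(row=1, col=4): c = 0.2400 + 0.4400i → escape time 9
(row=2, col=0): c = -0.8100 + 0.2000i → escape time 9
(row=2, col=1): c = -0.5475 + 0.2000i → escape time 9
(row=2, col=2): c = -0.2850 + 0.2000i → escape time 9
(row=2, col=3): c = -0.0225 + 0.2000i → escape time 9
(row=2, col=4): c = 0.2400 + 0.2000i → escape time 9
(row=3, col=0): c = -0.8100 + -0.0400i → escape time 9
(row=3, col=1): c = -0.5475 + -0.0400i → escape time 9
(row=3, col=2): c = -0.2850 + -0.0400i → escape time 9
(row=3, col=3): c = -0.0225 + -0.0400i → escape time 9
(row=3, col=4): c = 0.2400 + -0.0400i → escape time 9
(row=4, col=0): c = -0.8100 + -0.2800i → escape time 9
(row=4, col=1): c = -0.5475 + -0.2800i → escape time 9
(row=4, col=2): c = -0.2850 + -0.2800i → escape time 9
(row=4, col=3): c = -0.0225 + -0.2800i → escape time 9
(row=4, col=4): c = 0.2400 + -0.2800i → escape time 9
(row=5, col=0): c = -0.8100 + -0.5200i → escape time 6
(row=5, col=1): c = -0.5475 + -0.5200i → escape time 9
(row=5, col=2): c = -0.2850 + -0.5200i → escape time 9
(row=5, col=3): c = -0.0225 + -0.5200i → escape time 9
(row=5, col=4): c = 0.2400 + -0.5200i → escape time 9

Answer: 49997
79999
99999
99999
99999
69999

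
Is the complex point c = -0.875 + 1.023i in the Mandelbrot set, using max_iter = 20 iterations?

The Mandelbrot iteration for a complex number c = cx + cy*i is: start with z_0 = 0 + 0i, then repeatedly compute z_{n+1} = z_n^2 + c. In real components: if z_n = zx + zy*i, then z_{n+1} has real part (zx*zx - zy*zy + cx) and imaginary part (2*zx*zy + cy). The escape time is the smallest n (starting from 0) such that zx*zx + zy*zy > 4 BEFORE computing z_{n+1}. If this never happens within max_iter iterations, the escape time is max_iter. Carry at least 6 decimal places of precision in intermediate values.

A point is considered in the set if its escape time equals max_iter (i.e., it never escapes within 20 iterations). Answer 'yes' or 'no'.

z_0 = 0 + 0i, c = -0.8750 + 1.0230i
Iter 1: z = -0.8750 + 1.0230i, |z|^2 = 1.8122
Iter 2: z = -1.1559 + -0.7672i, |z|^2 = 1.9248
Iter 3: z = -0.1276 + 2.7967i, |z|^2 = 7.8380
Escaped at iteration 3

Answer: no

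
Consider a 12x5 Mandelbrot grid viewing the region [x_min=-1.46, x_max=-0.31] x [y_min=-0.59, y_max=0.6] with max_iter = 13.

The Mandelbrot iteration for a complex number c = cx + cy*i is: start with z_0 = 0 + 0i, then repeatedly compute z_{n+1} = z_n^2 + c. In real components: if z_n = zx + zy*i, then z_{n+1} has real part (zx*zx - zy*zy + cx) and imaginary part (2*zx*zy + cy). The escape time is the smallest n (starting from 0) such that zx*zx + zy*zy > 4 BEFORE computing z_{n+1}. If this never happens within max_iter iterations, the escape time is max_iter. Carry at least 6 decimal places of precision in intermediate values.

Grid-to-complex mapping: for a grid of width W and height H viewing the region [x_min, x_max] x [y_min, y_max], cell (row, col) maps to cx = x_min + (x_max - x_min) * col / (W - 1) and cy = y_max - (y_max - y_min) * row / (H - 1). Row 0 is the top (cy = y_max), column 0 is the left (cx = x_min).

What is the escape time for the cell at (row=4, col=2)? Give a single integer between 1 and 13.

z_0 = 0 + 0i, c = -1.2509 + -0.5900i
Iter 1: z = -1.2509 + -0.5900i, |z|^2 = 1.9129
Iter 2: z = -0.0342 + 0.8861i, |z|^2 = 0.7863
Iter 3: z = -2.0349 + -0.6507i, |z|^2 = 4.5640
Escaped at iteration 3

Answer: 3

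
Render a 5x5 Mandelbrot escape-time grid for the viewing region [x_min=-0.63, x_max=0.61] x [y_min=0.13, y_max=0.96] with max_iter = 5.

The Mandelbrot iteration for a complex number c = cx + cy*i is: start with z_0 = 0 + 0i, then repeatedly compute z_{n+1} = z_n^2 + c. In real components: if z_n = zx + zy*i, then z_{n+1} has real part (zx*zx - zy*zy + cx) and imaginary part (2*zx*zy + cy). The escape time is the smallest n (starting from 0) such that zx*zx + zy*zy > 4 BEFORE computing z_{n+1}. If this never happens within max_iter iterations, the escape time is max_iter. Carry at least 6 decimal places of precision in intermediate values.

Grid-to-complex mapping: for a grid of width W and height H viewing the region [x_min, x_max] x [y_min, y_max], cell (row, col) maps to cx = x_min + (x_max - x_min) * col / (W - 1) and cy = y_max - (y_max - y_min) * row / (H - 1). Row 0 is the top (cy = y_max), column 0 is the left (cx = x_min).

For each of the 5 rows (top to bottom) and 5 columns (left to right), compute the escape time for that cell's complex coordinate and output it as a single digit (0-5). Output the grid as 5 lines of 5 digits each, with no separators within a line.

(row=0, col=0): c = -0.6300 + 0.9600i → escape time 4
(row=0, col=1): c = -0.3200 + 0.9600i → escape time 5
(row=0, col=2): c = -0.0100 + 0.9600i → escape time 5
(row=0, col=3): c = 0.3000 + 0.9600i → escape time 4
(row=0, col=4): c = 0.6100 + 0.9600i → escape time 2
(row=1, col=0): c = -0.6300 + 0.7525i → escape time 5
(row=1, col=1): c = -0.3200 + 0.7525i → escape time 5
(row=1, col=2): c = -0.0100 + 0.7525i → escape time 5
(row=1, col=3): c = 0.3000 + 0.7525i → escape time 5
(row=1, col=4): c = 0.6100 + 0.7525i → escape time 3
(row=2, col=0): c = -0.6300 + 0.5450i → escape time 5
(row=2, col=1): c = -0.3200 + 0.5450i → escape time 5
(row=2, col=2): c = -0.0100 + 0.5450i → escape time 5
(row=2, col=3): c = 0.3000 + 0.5450i → escape time 5
(row=2, col=4): c = 0.6100 + 0.5450i → escape time 3
(row=3, col=0): c = -0.6300 + 0.3375i → escape time 5
(row=3, col=1): c = -0.3200 + 0.3375i → escape time 5
(row=3, col=2): c = -0.0100 + 0.3375i → escape time 5
(row=3, col=3): c = 0.3000 + 0.3375i → escape time 5
(row=3, col=4): c = 0.6100 + 0.3375i → escape time 4
(row=4, col=0): c = -0.6300 + 0.1300i → escape time 5
(row=4, col=1): c = -0.3200 + 0.1300i → escape time 5
(row=4, col=2): c = -0.0100 + 0.1300i → escape time 5
(row=4, col=3): c = 0.3000 + 0.1300i → escape time 5
(row=4, col=4): c = 0.6100 + 0.1300i → escape time 4

Answer: 45542
55553
55553
55554
55554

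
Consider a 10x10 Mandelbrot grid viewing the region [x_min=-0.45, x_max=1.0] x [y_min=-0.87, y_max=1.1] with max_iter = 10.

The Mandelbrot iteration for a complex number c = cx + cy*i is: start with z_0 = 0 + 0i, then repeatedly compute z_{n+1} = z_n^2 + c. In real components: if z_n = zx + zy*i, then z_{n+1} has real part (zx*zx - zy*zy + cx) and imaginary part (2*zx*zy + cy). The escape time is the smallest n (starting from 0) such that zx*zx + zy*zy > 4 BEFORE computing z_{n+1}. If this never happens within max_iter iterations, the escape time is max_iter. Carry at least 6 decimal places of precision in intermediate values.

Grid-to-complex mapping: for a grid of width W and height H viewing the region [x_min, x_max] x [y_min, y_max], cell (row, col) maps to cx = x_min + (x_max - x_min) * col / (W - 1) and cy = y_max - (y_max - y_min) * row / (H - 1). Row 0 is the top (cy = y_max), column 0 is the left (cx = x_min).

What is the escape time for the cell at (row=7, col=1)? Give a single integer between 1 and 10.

z_0 = 0 + 0i, c = -0.2889 + -0.4322i
Iter 1: z = -0.2889 + -0.4322i, |z|^2 = 0.2703
Iter 2: z = -0.3922 + -0.1825i, |z|^2 = 0.1872
Iter 3: z = -0.1683 + -0.2891i, |z|^2 = 0.1119
Iter 4: z = -0.3441 + -0.3349i, |z|^2 = 0.2306
Iter 5: z = -0.2826 + -0.2017i, |z|^2 = 0.1206
Iter 6: z = -0.2497 + -0.3182i, |z|^2 = 0.1636
Iter 7: z = -0.3278 + -0.2733i, |z|^2 = 0.1821
Iter 8: z = -0.2562 + -0.2530i, |z|^2 = 0.1296
Iter 9: z = -0.2873 + -0.3026i, |z|^2 = 0.1741

Answer: 10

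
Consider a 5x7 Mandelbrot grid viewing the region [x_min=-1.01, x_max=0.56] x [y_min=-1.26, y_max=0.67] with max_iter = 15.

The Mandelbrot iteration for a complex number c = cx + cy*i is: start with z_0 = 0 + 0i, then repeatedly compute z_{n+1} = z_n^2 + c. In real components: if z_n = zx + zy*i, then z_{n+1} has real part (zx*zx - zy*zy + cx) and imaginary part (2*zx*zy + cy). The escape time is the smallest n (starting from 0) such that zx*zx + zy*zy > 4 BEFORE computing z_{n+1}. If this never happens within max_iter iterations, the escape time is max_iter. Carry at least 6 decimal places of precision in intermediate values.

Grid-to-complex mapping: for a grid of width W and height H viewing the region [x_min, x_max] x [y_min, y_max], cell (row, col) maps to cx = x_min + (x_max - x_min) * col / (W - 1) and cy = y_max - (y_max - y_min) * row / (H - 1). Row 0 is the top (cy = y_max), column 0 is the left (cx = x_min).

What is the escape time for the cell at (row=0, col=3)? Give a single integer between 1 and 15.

z_0 = 0 + 0i, c = 0.1675 + 0.6700i
Iter 1: z = 0.1675 + 0.6700i, |z|^2 = 0.4770
Iter 2: z = -0.2533 + 0.8944i, |z|^2 = 0.8642
Iter 3: z = -0.5684 + 0.2168i, |z|^2 = 0.3700
Iter 4: z = 0.4435 + 0.4236i, |z|^2 = 0.3761
Iter 5: z = 0.1848 + 1.0457i, |z|^2 = 1.1277
Iter 6: z = -0.8919 + 1.0565i, |z|^2 = 1.9117
Iter 7: z = -0.1533 + -1.2146i, |z|^2 = 1.4988
Iter 8: z = -1.2843 + 1.0423i, |z|^2 = 2.7359
Iter 9: z = 0.7306 + -2.0073i, |z|^2 = 4.5631
Escaped at iteration 9

Answer: 9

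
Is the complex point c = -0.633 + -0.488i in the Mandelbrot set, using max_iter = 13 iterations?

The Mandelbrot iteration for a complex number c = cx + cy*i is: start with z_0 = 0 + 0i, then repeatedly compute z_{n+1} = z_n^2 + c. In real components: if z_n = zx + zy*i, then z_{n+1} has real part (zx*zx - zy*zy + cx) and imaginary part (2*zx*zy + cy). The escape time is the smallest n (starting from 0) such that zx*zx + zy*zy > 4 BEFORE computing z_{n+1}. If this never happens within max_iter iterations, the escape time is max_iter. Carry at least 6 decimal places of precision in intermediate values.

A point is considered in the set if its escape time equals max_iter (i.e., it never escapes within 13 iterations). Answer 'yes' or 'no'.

z_0 = 0 + 0i, c = -0.6330 + -0.4880i
Iter 1: z = -0.6330 + -0.4880i, |z|^2 = 0.6388
Iter 2: z = -0.4705 + 0.1298i, |z|^2 = 0.2382
Iter 3: z = -0.4285 + -0.6101i, |z|^2 = 0.5559
Iter 4: z = -0.8216 + 0.0349i, |z|^2 = 0.6763
Iter 5: z = 0.0409 + -0.5454i, |z|^2 = 0.2991
Iter 6: z = -0.9288 + -0.5326i, |z|^2 = 1.1462
Iter 7: z = -0.0540 + 0.5013i, |z|^2 = 0.2542
Iter 8: z = -0.8814 + -0.5422i, |z|^2 = 1.0707
Iter 9: z = -0.1502 + 0.4677i, |z|^2 = 0.2413
Iter 10: z = -0.8292 + -0.6285i, |z|^2 = 1.0825
Iter 11: z = -0.3404 + 0.5542i, |z|^2 = 0.4230
Iter 12: z = -0.8243 + -0.8653i, |z|^2 = 1.4282
Did not escape in 13 iterations → in set

Answer: yes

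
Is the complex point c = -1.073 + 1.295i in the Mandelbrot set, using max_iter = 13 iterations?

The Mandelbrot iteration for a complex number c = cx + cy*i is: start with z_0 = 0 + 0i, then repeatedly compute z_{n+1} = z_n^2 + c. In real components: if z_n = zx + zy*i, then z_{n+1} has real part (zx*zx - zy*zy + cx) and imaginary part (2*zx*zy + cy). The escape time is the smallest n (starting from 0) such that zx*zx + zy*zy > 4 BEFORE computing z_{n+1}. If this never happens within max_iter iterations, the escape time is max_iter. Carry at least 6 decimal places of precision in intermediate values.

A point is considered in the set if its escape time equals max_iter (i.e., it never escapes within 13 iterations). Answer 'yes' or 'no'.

Answer: no

Derivation:
z_0 = 0 + 0i, c = -1.0730 + 1.2950i
Iter 1: z = -1.0730 + 1.2950i, |z|^2 = 2.8284
Iter 2: z = -1.5987 + -1.4841i, |z|^2 = 4.7583
Escaped at iteration 2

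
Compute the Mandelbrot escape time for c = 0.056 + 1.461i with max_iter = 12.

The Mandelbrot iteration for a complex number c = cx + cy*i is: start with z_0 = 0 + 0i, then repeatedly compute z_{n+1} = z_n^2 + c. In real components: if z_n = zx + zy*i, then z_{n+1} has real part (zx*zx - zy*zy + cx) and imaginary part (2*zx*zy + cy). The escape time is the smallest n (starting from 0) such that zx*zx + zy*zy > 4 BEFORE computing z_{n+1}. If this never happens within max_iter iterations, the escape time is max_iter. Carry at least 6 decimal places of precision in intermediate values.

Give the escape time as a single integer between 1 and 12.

Answer: 2

Derivation:
z_0 = 0 + 0i, c = 0.0560 + 1.4610i
Iter 1: z = 0.0560 + 1.4610i, |z|^2 = 2.1377
Iter 2: z = -2.0754 + 1.6246i, |z|^2 = 6.9467
Escaped at iteration 2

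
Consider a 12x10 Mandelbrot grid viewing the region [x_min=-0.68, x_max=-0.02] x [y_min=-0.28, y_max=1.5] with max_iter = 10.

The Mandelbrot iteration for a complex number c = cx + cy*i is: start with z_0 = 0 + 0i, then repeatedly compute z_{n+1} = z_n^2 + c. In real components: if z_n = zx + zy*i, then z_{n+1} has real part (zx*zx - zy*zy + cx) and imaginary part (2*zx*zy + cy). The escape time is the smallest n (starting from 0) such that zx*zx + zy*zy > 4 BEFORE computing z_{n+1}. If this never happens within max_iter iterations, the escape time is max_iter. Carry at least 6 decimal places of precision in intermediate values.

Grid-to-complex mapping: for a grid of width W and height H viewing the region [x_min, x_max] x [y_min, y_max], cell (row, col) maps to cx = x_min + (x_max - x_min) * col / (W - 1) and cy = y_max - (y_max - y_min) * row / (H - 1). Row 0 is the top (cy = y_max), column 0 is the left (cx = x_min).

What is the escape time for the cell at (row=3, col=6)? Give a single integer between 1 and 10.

Answer: 5

Derivation:
z_0 = 0 + 0i, c = -0.3200 + 0.9067i
Iter 1: z = -0.3200 + 0.9067i, |z|^2 = 0.9244
Iter 2: z = -1.0396 + 0.3264i, |z|^2 = 1.1874
Iter 3: z = 0.6543 + 0.2280i, |z|^2 = 0.4801
Iter 4: z = 0.0562 + 1.2050i, |z|^2 = 1.4552
Iter 5: z = -1.7689 + 1.0420i, |z|^2 = 4.2149
Escaped at iteration 5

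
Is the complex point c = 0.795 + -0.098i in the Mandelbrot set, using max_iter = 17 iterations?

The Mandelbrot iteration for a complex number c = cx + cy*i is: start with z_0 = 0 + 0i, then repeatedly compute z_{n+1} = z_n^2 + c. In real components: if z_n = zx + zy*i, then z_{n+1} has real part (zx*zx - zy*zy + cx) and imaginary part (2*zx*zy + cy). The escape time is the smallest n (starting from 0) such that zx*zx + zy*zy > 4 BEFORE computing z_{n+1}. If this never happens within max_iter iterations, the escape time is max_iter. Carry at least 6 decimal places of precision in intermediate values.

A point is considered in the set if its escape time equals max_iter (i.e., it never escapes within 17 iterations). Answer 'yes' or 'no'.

z_0 = 0 + 0i, c = 0.7950 + -0.0980i
Iter 1: z = 0.7950 + -0.0980i, |z|^2 = 0.6416
Iter 2: z = 1.4174 + -0.2538i, |z|^2 = 2.0735
Iter 3: z = 2.7397 + -0.8175i, |z|^2 = 8.1741
Escaped at iteration 3

Answer: no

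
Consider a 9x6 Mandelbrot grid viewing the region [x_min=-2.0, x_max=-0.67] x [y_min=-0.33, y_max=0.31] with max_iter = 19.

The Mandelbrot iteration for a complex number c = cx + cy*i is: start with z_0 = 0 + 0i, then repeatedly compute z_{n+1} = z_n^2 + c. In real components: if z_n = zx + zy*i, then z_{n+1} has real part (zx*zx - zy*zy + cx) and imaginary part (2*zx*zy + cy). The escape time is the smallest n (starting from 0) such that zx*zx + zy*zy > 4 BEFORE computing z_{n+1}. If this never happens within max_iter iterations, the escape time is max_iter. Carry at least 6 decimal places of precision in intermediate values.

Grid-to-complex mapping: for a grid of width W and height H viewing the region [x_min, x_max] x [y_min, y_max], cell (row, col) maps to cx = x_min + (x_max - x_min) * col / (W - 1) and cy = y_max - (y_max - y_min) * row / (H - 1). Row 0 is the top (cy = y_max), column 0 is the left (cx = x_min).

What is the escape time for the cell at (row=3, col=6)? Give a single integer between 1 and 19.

Answer: 19

Derivation:
z_0 = 0 + 0i, c = -1.0025 + -0.0740i
Iter 1: z = -1.0025 + -0.0740i, |z|^2 = 1.0105
Iter 2: z = -0.0030 + 0.0744i, |z|^2 = 0.0055
Iter 3: z = -1.0080 + -0.0744i, |z|^2 = 1.0217
Iter 4: z = 0.0081 + 0.0761i, |z|^2 = 0.0059
Iter 5: z = -1.0082 + -0.0728i, |z|^2 = 1.0218
Iter 6: z = 0.0087 + 0.0727i, |z|^2 = 0.0054
Iter 7: z = -1.0077 + -0.0727i, |z|^2 = 1.0208
Iter 8: z = 0.0077 + 0.0726i, |z|^2 = 0.0053
Iter 9: z = -1.0077 + -0.0729i, |z|^2 = 1.0208
Iter 10: z = 0.0077 + 0.0729i, |z|^2 = 0.0054
Iter 11: z = -1.0078 + -0.0729i, |z|^2 = 1.0209
Iter 12: z = 0.0078 + 0.0729i, |z|^2 = 0.0054
Iter 13: z = -1.0078 + -0.0729i, |z|^2 = 1.0209
Iter 14: z = 0.0078 + 0.0729i, |z|^2 = 0.0054
Iter 15: z = -1.0077 + -0.0729i, |z|^2 = 1.0209
Iter 16: z = 0.0077 + 0.0729i, |z|^2 = 0.0054
Iter 17: z = -1.0077 + -0.0729i, |z|^2 = 1.0209
Iter 18: z = 0.0077 + 0.0729i, |z|^2 = 0.0054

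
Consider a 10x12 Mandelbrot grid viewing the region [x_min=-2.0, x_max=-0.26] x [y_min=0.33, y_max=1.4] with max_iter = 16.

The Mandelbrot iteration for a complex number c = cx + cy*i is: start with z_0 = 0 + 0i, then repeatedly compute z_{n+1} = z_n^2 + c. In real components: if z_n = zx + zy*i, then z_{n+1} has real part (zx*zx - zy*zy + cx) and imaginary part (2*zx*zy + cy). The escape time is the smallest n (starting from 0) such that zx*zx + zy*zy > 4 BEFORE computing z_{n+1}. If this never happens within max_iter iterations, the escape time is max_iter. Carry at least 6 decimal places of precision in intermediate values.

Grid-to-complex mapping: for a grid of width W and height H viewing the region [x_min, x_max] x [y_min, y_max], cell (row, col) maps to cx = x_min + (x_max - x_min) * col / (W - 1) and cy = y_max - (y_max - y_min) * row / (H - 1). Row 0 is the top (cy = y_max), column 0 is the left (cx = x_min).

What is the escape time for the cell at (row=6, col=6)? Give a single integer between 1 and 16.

z_0 = 0 + 0i, c = -0.8400 + 0.8164i
Iter 1: z = -0.8400 + 0.8164i, |z|^2 = 1.3720
Iter 2: z = -0.8008 + -0.5551i, |z|^2 = 0.9495
Iter 3: z = -0.5068 + 1.7055i, |z|^2 = 3.1656
Iter 4: z = -3.4919 + -0.9124i, |z|^2 = 13.0259
Escaped at iteration 4

Answer: 4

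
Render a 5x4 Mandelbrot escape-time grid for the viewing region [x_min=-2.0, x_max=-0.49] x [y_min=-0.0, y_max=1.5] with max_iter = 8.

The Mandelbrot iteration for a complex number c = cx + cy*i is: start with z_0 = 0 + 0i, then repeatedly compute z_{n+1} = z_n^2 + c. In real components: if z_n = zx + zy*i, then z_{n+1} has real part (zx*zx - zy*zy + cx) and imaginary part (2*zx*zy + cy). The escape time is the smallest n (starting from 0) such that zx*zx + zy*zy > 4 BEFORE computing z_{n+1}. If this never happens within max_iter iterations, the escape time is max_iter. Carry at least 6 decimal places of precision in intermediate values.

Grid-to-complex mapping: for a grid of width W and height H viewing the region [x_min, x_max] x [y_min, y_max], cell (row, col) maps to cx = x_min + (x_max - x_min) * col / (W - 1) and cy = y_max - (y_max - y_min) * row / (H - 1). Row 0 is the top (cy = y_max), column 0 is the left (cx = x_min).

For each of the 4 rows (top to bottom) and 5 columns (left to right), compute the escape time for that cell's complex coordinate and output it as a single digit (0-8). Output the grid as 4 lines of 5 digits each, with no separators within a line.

(row=0, col=0): c = -2.0000 + 1.5000i → escape time 1
(row=0, col=1): c = -1.6225 + 1.5000i → escape time 1
(row=0, col=2): c = -1.2450 + 1.5000i → escape time 2
(row=0, col=3): c = -0.8675 + 1.5000i → escape time 2
(row=0, col=4): c = -0.4900 + 1.5000i → escape time 2
(row=1, col=0): c = -2.0000 + 1.0000i → escape time 1
(row=1, col=1): c = -1.6225 + 1.0000i → escape time 2
(row=1, col=2): c = -1.2450 + 1.0000i → escape time 3
(row=1, col=3): c = -0.8675 + 1.0000i → escape time 3
(row=1, col=4): c = -0.4900 + 1.0000i → escape time 4
(row=2, col=0): c = -2.0000 + 0.5000i → escape time 1
(row=2, col=1): c = -1.6225 + 0.5000i → escape time 3
(row=2, col=2): c = -1.2450 + 0.5000i → escape time 4
(row=2, col=3): c = -0.8675 + 0.5000i → escape time 6
(row=2, col=4): c = -0.4900 + 0.5000i → escape time 8
(row=3, col=0): c = -2.0000 + 0.0000i → escape time 8
(row=3, col=1): c = -1.6225 + 0.0000i → escape time 8
(row=3, col=2): c = -1.2450 + 0.0000i → escape time 8
(row=3, col=3): c = -0.8675 + 0.0000i → escape time 8
(row=3, col=4): c = -0.4900 + 0.0000i → escape time 8

Answer: 11222
12334
13468
88888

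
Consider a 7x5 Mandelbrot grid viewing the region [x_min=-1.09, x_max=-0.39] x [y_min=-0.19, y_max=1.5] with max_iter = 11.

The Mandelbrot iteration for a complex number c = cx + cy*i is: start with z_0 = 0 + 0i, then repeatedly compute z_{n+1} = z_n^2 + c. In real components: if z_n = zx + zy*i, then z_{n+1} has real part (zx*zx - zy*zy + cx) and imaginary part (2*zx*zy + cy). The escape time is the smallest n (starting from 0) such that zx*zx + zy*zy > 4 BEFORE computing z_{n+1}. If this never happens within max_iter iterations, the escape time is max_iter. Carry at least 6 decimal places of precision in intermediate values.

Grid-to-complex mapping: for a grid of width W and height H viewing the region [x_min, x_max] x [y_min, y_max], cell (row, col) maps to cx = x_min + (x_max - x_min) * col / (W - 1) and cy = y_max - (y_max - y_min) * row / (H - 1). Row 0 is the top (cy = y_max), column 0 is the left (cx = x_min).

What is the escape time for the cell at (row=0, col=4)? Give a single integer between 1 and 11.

z_0 = 0 + 0i, c = -0.6233 + 1.5000i
Iter 1: z = -0.6233 + 1.5000i, |z|^2 = 2.6385
Iter 2: z = -2.4848 + -0.3700i, |z|^2 = 6.3111
Escaped at iteration 2

Answer: 2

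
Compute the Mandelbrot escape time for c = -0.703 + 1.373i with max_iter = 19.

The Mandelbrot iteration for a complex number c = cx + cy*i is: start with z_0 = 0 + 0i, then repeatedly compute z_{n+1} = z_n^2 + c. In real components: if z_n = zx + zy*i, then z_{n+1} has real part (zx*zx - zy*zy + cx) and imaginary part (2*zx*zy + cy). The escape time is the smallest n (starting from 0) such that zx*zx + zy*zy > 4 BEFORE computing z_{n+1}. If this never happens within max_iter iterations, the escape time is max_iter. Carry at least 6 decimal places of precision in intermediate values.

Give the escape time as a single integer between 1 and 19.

Answer: 2

Derivation:
z_0 = 0 + 0i, c = -0.7030 + 1.3730i
Iter 1: z = -0.7030 + 1.3730i, |z|^2 = 2.3793
Iter 2: z = -2.0939 + -0.5574i, |z|^2 = 4.6952
Escaped at iteration 2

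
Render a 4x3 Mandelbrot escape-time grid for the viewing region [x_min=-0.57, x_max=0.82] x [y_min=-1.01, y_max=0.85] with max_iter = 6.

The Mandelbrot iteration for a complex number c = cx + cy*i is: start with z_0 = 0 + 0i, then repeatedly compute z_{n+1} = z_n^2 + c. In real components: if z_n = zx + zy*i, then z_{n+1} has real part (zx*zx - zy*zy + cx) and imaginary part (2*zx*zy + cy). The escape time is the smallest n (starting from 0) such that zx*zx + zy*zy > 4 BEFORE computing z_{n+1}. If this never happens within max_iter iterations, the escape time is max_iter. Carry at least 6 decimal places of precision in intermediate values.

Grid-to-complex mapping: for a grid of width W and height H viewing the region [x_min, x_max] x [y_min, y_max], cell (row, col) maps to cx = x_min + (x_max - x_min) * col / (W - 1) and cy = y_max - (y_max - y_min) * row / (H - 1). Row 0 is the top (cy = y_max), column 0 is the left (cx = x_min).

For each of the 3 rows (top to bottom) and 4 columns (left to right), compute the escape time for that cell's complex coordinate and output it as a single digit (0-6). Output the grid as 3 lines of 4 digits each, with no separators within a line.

Answer: 4642
6663
4632

Derivation:
(row=0, col=0): c = -0.5700 + 0.8500i → escape time 4
(row=0, col=1): c = -0.1067 + 0.8500i → escape time 6
(row=0, col=2): c = 0.3567 + 0.8500i → escape time 4
(row=0, col=3): c = 0.8200 + 0.8500i → escape time 2
(row=1, col=0): c = -0.5700 + -0.0800i → escape time 6
(row=1, col=1): c = -0.1067 + -0.0800i → escape time 6
(row=1, col=2): c = 0.3567 + -0.0800i → escape time 6
(row=1, col=3): c = 0.8200 + -0.0800i → escape time 3
(row=2, col=0): c = -0.5700 + -1.0100i → escape time 4
(row=2, col=1): c = -0.1067 + -1.0100i → escape time 6
(row=2, col=2): c = 0.3567 + -1.0100i → escape time 3
(row=2, col=3): c = 0.8200 + -1.0100i → escape time 2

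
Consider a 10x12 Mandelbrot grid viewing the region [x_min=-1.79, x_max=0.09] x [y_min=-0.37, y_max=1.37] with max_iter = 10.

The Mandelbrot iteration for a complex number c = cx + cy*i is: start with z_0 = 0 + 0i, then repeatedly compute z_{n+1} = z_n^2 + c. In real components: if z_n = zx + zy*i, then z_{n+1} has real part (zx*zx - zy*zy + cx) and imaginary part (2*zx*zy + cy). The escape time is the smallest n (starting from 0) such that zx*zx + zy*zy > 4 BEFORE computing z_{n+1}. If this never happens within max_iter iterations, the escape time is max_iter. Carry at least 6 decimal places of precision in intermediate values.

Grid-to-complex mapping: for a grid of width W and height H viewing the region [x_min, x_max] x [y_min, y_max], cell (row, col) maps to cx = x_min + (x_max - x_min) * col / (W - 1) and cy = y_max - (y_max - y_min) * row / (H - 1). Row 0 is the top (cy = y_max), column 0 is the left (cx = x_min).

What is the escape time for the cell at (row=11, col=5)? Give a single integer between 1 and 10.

Answer: 9

Derivation:
z_0 = 0 + 0i, c = -0.7456 + -0.3700i
Iter 1: z = -0.7456 + -0.3700i, |z|^2 = 0.6928
Iter 2: z = -0.3266 + 0.1817i, |z|^2 = 0.1397
Iter 3: z = -0.6719 + -0.4887i, |z|^2 = 0.6903
Iter 4: z = -0.5329 + 0.2867i, |z|^2 = 0.3662
Iter 5: z = -0.5438 + -0.6756i, |z|^2 = 0.7521
Iter 6: z = -0.9063 + 0.3647i, |z|^2 = 0.9544
Iter 7: z = -0.0572 + -1.0311i, |z|^2 = 1.0664
Iter 8: z = -1.8054 + -0.2521i, |z|^2 = 3.3231
Iter 9: z = 2.4504 + 0.5403i, |z|^2 = 6.2965
Escaped at iteration 9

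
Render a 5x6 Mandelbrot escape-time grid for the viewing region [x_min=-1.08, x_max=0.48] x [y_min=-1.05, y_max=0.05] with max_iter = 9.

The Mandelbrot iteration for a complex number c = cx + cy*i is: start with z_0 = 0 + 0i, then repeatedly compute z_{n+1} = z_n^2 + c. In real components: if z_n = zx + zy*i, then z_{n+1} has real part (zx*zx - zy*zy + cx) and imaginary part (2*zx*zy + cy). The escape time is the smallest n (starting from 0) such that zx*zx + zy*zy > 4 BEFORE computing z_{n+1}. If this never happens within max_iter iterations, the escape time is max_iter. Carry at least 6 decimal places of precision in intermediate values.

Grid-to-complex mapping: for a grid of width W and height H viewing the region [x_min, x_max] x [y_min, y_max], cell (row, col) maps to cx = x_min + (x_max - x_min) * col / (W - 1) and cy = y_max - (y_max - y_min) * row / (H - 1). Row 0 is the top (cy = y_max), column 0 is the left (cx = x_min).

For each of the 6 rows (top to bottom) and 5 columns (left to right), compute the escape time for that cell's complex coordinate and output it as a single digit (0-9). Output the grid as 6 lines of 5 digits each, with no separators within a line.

Answer: 99995
99995
79996
46995
34963
33542

Derivation:
(row=0, col=0): c = -1.0800 + 0.0500i → escape time 9
(row=0, col=1): c = -0.6900 + 0.0500i → escape time 9
(row=0, col=2): c = -0.3000 + 0.0500i → escape time 9
(row=0, col=3): c = 0.0900 + 0.0500i → escape time 9
(row=0, col=4): c = 0.4800 + 0.0500i → escape time 5
(row=1, col=0): c = -1.0800 + -0.1700i → escape time 9
(row=1, col=1): c = -0.6900 + -0.1700i → escape time 9
(row=1, col=2): c = -0.3000 + -0.1700i → escape time 9
(row=1, col=3): c = 0.0900 + -0.1700i → escape time 9
(row=1, col=4): c = 0.4800 + -0.1700i → escape time 5
(row=2, col=0): c = -1.0800 + -0.3900i → escape time 7
(row=2, col=1): c = -0.6900 + -0.3900i → escape time 9
(row=2, col=2): c = -0.3000 + -0.3900i → escape time 9
(row=2, col=3): c = 0.0900 + -0.3900i → escape time 9
(row=2, col=4): c = 0.4800 + -0.3900i → escape time 6
(row=3, col=0): c = -1.0800 + -0.6100i → escape time 4
(row=3, col=1): c = -0.6900 + -0.6100i → escape time 6
(row=3, col=2): c = -0.3000 + -0.6100i → escape time 9
(row=3, col=3): c = 0.0900 + -0.6100i → escape time 9
(row=3, col=4): c = 0.4800 + -0.6100i → escape time 5
(row=4, col=0): c = -1.0800 + -0.8300i → escape time 3
(row=4, col=1): c = -0.6900 + -0.8300i → escape time 4
(row=4, col=2): c = -0.3000 + -0.8300i → escape time 9
(row=4, col=3): c = 0.0900 + -0.8300i → escape time 6
(row=4, col=4): c = 0.4800 + -0.8300i → escape time 3
(row=5, col=0): c = -1.0800 + -1.0500i → escape time 3
(row=5, col=1): c = -0.6900 + -1.0500i → escape time 3
(row=5, col=2): c = -0.3000 + -1.0500i → escape time 5
(row=5, col=3): c = 0.0900 + -1.0500i → escape time 4
(row=5, col=4): c = 0.4800 + -1.0500i → escape time 2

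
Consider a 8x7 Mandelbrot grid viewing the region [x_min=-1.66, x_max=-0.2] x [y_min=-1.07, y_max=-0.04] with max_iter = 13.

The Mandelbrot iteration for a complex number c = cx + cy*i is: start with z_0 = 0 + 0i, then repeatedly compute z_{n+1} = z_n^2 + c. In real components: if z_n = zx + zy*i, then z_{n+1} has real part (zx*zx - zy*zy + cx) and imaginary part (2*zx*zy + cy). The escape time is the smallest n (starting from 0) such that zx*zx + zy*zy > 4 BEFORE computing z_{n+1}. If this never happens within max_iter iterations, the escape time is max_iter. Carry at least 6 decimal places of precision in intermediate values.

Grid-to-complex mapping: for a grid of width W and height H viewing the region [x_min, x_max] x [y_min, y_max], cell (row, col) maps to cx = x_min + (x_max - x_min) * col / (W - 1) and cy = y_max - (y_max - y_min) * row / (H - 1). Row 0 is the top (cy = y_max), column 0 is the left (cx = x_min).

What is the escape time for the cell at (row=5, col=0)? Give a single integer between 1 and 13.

Answer: 2

Derivation:
z_0 = 0 + 0i, c = -1.6600 + -0.8983i
Iter 1: z = -1.6600 + -0.8983i, |z|^2 = 3.5626
Iter 2: z = 0.2886 + 2.0841i, |z|^2 = 4.4269
Escaped at iteration 2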